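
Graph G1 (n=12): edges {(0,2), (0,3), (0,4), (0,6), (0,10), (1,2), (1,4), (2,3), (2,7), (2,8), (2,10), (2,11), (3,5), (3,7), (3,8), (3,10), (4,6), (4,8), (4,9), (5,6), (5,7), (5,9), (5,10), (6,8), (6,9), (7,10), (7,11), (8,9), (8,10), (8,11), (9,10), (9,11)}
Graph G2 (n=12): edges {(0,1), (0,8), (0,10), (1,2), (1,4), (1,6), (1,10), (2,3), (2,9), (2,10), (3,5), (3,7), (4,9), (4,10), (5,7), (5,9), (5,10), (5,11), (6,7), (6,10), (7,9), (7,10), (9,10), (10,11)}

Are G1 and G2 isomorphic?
No, not isomorphic

The graphs are NOT isomorphic.

Counting triangles (3-cliques): G1 has 24, G2 has 13.
Triangle count is an isomorphism invariant, so differing triangle counts rule out isomorphism.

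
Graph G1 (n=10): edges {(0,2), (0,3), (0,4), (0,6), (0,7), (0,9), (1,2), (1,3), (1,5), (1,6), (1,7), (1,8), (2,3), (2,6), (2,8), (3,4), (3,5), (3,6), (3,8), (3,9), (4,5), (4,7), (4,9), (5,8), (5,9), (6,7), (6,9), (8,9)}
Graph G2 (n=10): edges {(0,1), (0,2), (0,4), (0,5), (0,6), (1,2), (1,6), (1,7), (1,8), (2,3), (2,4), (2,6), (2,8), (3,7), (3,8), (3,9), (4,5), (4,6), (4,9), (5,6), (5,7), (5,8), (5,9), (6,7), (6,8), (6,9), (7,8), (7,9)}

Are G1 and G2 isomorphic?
Yes, isomorphic

The graphs are isomorphic.
One valid mapping φ: V(G1) → V(G2): 0→7, 1→2, 2→1, 3→6, 4→9, 5→4, 6→8, 7→3, 8→0, 9→5

Verify φ preserves adjacency — for each edge of G1, its image is an edge of G2:
  (0,2) → (φ(0),φ(2)) = (1,7) ∈ E(G2) ✓
  (0,3) → (φ(0),φ(3)) = (6,7) ∈ E(G2) ✓
  (0,4) → (φ(0),φ(4)) = (7,9) ∈ E(G2) ✓
  (0,6) → (φ(0),φ(6)) = (7,8) ∈ E(G2) ✓
  (0,7) → (φ(0),φ(7)) = (3,7) ∈ E(G2) ✓
  (0,9) → (φ(0),φ(9)) = (5,7) ∈ E(G2) ✓
  (1,2) → (φ(1),φ(2)) = (1,2) ∈ E(G2) ✓
  (1,3) → (φ(1),φ(3)) = (2,6) ∈ E(G2) ✓
  (1,5) → (φ(1),φ(5)) = (2,4) ∈ E(G2) ✓
  (1,6) → (φ(1),φ(6)) = (2,8) ∈ E(G2) ✓
  (1,7) → (φ(1),φ(7)) = (2,3) ∈ E(G2) ✓
  (1,8) → (φ(1),φ(8)) = (0,2) ∈ E(G2) ✓
  (2,3) → (φ(2),φ(3)) = (1,6) ∈ E(G2) ✓
  (2,6) → (φ(2),φ(6)) = (1,8) ∈ E(G2) ✓
  (2,8) → (φ(2),φ(8)) = (0,1) ∈ E(G2) ✓
  (3,4) → (φ(3),φ(4)) = (6,9) ∈ E(G2) ✓
  (3,5) → (φ(3),φ(5)) = (4,6) ∈ E(G2) ✓
  (3,6) → (φ(3),φ(6)) = (6,8) ∈ E(G2) ✓
  (3,8) → (φ(3),φ(8)) = (0,6) ∈ E(G2) ✓
  (3,9) → (φ(3),φ(9)) = (5,6) ∈ E(G2) ✓
  (4,5) → (φ(4),φ(5)) = (4,9) ∈ E(G2) ✓
  (4,7) → (φ(4),φ(7)) = (3,9) ∈ E(G2) ✓
  (4,9) → (φ(4),φ(9)) = (5,9) ∈ E(G2) ✓
  (5,8) → (φ(5),φ(8)) = (0,4) ∈ E(G2) ✓
  (5,9) → (φ(5),φ(9)) = (4,5) ∈ E(G2) ✓
  (6,7) → (φ(6),φ(7)) = (3,8) ∈ E(G2) ✓
  (6,9) → (φ(6),φ(9)) = (5,8) ∈ E(G2) ✓
  (8,9) → (φ(8),φ(9)) = (0,5) ∈ E(G2) ✓
All 28 edges of G1 map to edges of G2, and |E(G1)| = |E(G2)| = 28, so φ is a bijection on edges as well as vertices. Hence G1 ≅ G2.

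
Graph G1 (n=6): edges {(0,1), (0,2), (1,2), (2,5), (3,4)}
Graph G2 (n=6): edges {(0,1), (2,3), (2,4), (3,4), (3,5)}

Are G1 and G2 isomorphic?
Yes, isomorphic

The graphs are isomorphic.
One valid mapping φ: V(G1) → V(G2): 0→2, 1→4, 2→3, 3→1, 4→0, 5→5

Verify φ preserves adjacency — for each edge of G1, its image is an edge of G2:
  (0,1) → (φ(0),φ(1)) = (2,4) ∈ E(G2) ✓
  (0,2) → (φ(0),φ(2)) = (2,3) ∈ E(G2) ✓
  (1,2) → (φ(1),φ(2)) = (3,4) ∈ E(G2) ✓
  (2,5) → (φ(2),φ(5)) = (3,5) ∈ E(G2) ✓
  (3,4) → (φ(3),φ(4)) = (0,1) ∈ E(G2) ✓
All 5 edges of G1 map to edges of G2, and |E(G1)| = |E(G2)| = 5, so φ is a bijection on edges as well as vertices. Hence G1 ≅ G2.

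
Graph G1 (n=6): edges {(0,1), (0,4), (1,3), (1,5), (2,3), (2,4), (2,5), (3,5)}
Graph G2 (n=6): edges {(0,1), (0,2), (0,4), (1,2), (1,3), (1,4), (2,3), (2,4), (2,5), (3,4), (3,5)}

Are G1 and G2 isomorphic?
No, not isomorphic

The graphs are NOT isomorphic.

Counting triangles (3-cliques): G1 has 2, G2 has 8.
Triangle count is an isomorphism invariant, so differing triangle counts rule out isomorphism.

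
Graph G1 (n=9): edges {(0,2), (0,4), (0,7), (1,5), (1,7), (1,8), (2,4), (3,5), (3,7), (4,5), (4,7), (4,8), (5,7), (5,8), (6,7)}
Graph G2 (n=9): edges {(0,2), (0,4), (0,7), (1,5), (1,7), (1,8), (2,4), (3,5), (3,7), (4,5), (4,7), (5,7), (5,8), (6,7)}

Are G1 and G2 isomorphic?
No, not isomorphic

The graphs are NOT isomorphic.

Counting edges: G1 has 15 edge(s); G2 has 14 edge(s).
Edge count is an isomorphism invariant (a bijection on vertices induces a bijection on edges), so differing edge counts rule out isomorphism.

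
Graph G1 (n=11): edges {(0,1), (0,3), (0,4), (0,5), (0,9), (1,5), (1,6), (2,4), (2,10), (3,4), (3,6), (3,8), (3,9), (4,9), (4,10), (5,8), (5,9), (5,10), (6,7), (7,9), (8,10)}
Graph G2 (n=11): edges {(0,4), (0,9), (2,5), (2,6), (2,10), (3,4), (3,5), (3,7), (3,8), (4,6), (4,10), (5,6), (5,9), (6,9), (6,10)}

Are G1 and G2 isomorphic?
No, not isomorphic

The graphs are NOT isomorphic.

Degrees in G1: deg(0)=5, deg(1)=3, deg(2)=2, deg(3)=5, deg(4)=5, deg(5)=5, deg(6)=3, deg(7)=2, deg(8)=3, deg(9)=5, deg(10)=4.
Sorted degree sequence of G1: [5, 5, 5, 5, 5, 4, 3, 3, 3, 2, 2].
Degrees in G2: deg(0)=2, deg(1)=0, deg(2)=3, deg(3)=4, deg(4)=4, deg(5)=4, deg(6)=5, deg(7)=1, deg(8)=1, deg(9)=3, deg(10)=3.
Sorted degree sequence of G2: [5, 4, 4, 4, 3, 3, 3, 2, 1, 1, 0].
The (sorted) degree sequence is an isomorphism invariant, so since G1 and G2 have different degree sequences they cannot be isomorphic.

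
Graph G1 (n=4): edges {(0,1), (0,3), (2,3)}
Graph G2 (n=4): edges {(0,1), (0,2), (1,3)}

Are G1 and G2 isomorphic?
Yes, isomorphic

The graphs are isomorphic.
One valid mapping φ: V(G1) → V(G2): 0→1, 1→3, 2→2, 3→0

Verify φ preserves adjacency — for each edge of G1, its image is an edge of G2:
  (0,1) → (φ(0),φ(1)) = (1,3) ∈ E(G2) ✓
  (0,3) → (φ(0),φ(3)) = (0,1) ∈ E(G2) ✓
  (2,3) → (φ(2),φ(3)) = (0,2) ∈ E(G2) ✓
All 3 edges of G1 map to edges of G2, and |E(G1)| = |E(G2)| = 3, so φ is a bijection on edges as well as vertices. Hence G1 ≅ G2.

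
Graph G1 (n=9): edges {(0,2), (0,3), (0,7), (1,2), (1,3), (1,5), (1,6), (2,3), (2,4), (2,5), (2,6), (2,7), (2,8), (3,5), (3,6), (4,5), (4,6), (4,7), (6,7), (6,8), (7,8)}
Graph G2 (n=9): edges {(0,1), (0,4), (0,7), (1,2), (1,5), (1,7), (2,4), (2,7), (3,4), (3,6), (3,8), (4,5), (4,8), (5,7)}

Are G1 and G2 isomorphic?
No, not isomorphic

The graphs are NOT isomorphic.

Degrees in G1: deg(0)=3, deg(1)=4, deg(2)=8, deg(3)=5, deg(4)=4, deg(5)=4, deg(6)=6, deg(7)=5, deg(8)=3.
Sorted degree sequence of G1: [8, 6, 5, 5, 4, 4, 4, 3, 3].
Degrees in G2: deg(0)=3, deg(1)=4, deg(2)=3, deg(3)=3, deg(4)=5, deg(5)=3, deg(6)=1, deg(7)=4, deg(8)=2.
Sorted degree sequence of G2: [5, 4, 4, 3, 3, 3, 3, 2, 1].
The (sorted) degree sequence is an isomorphism invariant, so since G1 and G2 have different degree sequences they cannot be isomorphic.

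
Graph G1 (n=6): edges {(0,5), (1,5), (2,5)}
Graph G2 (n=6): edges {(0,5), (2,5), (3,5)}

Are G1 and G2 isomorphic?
Yes, isomorphic

The graphs are isomorphic.
One valid mapping φ: V(G1) → V(G2): 0→3, 1→0, 2→2, 3→4, 4→1, 5→5

Verify φ preserves adjacency — for each edge of G1, its image is an edge of G2:
  (0,5) → (φ(0),φ(5)) = (3,5) ∈ E(G2) ✓
  (1,5) → (φ(1),φ(5)) = (0,5) ∈ E(G2) ✓
  (2,5) → (φ(2),φ(5)) = (2,5) ∈ E(G2) ✓
All 3 edges of G1 map to edges of G2, and |E(G1)| = |E(G2)| = 3, so φ is a bijection on edges as well as vertices. Hence G1 ≅ G2.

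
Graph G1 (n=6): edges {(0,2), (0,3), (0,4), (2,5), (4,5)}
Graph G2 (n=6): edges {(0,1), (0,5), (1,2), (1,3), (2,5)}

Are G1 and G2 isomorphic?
Yes, isomorphic

The graphs are isomorphic.
One valid mapping φ: V(G1) → V(G2): 0→1, 1→4, 2→2, 3→3, 4→0, 5→5

Verify φ preserves adjacency — for each edge of G1, its image is an edge of G2:
  (0,2) → (φ(0),φ(2)) = (1,2) ∈ E(G2) ✓
  (0,3) → (φ(0),φ(3)) = (1,3) ∈ E(G2) ✓
  (0,4) → (φ(0),φ(4)) = (0,1) ∈ E(G2) ✓
  (2,5) → (φ(2),φ(5)) = (2,5) ∈ E(G2) ✓
  (4,5) → (φ(4),φ(5)) = (0,5) ∈ E(G2) ✓
All 5 edges of G1 map to edges of G2, and |E(G1)| = |E(G2)| = 5, so φ is a bijection on edges as well as vertices. Hence G1 ≅ G2.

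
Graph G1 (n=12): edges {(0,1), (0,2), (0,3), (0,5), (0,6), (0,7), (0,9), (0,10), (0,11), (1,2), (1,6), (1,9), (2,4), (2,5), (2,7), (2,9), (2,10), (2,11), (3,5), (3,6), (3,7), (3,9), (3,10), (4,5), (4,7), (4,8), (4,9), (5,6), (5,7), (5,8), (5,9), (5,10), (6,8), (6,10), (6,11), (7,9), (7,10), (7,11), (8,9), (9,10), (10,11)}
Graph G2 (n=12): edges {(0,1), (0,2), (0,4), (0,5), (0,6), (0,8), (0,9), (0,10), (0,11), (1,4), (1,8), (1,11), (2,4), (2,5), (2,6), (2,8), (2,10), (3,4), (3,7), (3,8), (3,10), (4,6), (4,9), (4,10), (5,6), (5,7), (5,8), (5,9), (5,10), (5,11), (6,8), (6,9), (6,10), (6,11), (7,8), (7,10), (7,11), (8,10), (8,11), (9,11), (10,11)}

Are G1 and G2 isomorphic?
Yes, isomorphic

The graphs are isomorphic.
One valid mapping φ: V(G1) → V(G2): 0→0, 1→1, 2→11, 3→2, 4→7, 5→10, 6→4, 7→5, 8→3, 9→8, 10→6, 11→9

Verify φ preserves adjacency — for each edge of G1, its image is an edge of G2:
  (0,1) → (φ(0),φ(1)) = (0,1) ∈ E(G2) ✓
  (0,2) → (φ(0),φ(2)) = (0,11) ∈ E(G2) ✓
  (0,3) → (φ(0),φ(3)) = (0,2) ∈ E(G2) ✓
  (0,5) → (φ(0),φ(5)) = (0,10) ∈ E(G2) ✓
  (0,6) → (φ(0),φ(6)) = (0,4) ∈ E(G2) ✓
  (0,7) → (φ(0),φ(7)) = (0,5) ∈ E(G2) ✓
  (0,9) → (φ(0),φ(9)) = (0,8) ∈ E(G2) ✓
  (0,10) → (φ(0),φ(10)) = (0,6) ∈ E(G2) ✓
  (0,11) → (φ(0),φ(11)) = (0,9) ∈ E(G2) ✓
  (1,2) → (φ(1),φ(2)) = (1,11) ∈ E(G2) ✓
  (1,6) → (φ(1),φ(6)) = (1,4) ∈ E(G2) ✓
  (1,9) → (φ(1),φ(9)) = (1,8) ∈ E(G2) ✓
  (2,4) → (φ(2),φ(4)) = (7,11) ∈ E(G2) ✓
  (2,5) → (φ(2),φ(5)) = (10,11) ∈ E(G2) ✓
  (2,7) → (φ(2),φ(7)) = (5,11) ∈ E(G2) ✓
  (2,9) → (φ(2),φ(9)) = (8,11) ∈ E(G2) ✓
  (2,10) → (φ(2),φ(10)) = (6,11) ∈ E(G2) ✓
  (2,11) → (φ(2),φ(11)) = (9,11) ∈ E(G2) ✓
  (3,5) → (φ(3),φ(5)) = (2,10) ∈ E(G2) ✓
  (3,6) → (φ(3),φ(6)) = (2,4) ∈ E(G2) ✓
  (3,7) → (φ(3),φ(7)) = (2,5) ∈ E(G2) ✓
  (3,9) → (φ(3),φ(9)) = (2,8) ∈ E(G2) ✓
  (3,10) → (φ(3),φ(10)) = (2,6) ∈ E(G2) ✓
  (4,5) → (φ(4),φ(5)) = (7,10) ∈ E(G2) ✓
  (4,7) → (φ(4),φ(7)) = (5,7) ∈ E(G2) ✓
  (4,8) → (φ(4),φ(8)) = (3,7) ∈ E(G2) ✓
  (4,9) → (φ(4),φ(9)) = (7,8) ∈ E(G2) ✓
  (5,6) → (φ(5),φ(6)) = (4,10) ∈ E(G2) ✓
  (5,7) → (φ(5),φ(7)) = (5,10) ∈ E(G2) ✓
  (5,8) → (φ(5),φ(8)) = (3,10) ∈ E(G2) ✓
  (5,9) → (φ(5),φ(9)) = (8,10) ∈ E(G2) ✓
  (5,10) → (φ(5),φ(10)) = (6,10) ∈ E(G2) ✓
  (6,8) → (φ(6),φ(8)) = (3,4) ∈ E(G2) ✓
  (6,10) → (φ(6),φ(10)) = (4,6) ∈ E(G2) ✓
  (6,11) → (φ(6),φ(11)) = (4,9) ∈ E(G2) ✓
  (7,9) → (φ(7),φ(9)) = (5,8) ∈ E(G2) ✓
  (7,10) → (φ(7),φ(10)) = (5,6) ∈ E(G2) ✓
  (7,11) → (φ(7),φ(11)) = (5,9) ∈ E(G2) ✓
  (8,9) → (φ(8),φ(9)) = (3,8) ∈ E(G2) ✓
  (9,10) → (φ(9),φ(10)) = (6,8) ∈ E(G2) ✓
  (10,11) → (φ(10),φ(11)) = (6,9) ∈ E(G2) ✓
All 41 edges of G1 map to edges of G2, and |E(G1)| = |E(G2)| = 41, so φ is a bijection on edges as well as vertices. Hence G1 ≅ G2.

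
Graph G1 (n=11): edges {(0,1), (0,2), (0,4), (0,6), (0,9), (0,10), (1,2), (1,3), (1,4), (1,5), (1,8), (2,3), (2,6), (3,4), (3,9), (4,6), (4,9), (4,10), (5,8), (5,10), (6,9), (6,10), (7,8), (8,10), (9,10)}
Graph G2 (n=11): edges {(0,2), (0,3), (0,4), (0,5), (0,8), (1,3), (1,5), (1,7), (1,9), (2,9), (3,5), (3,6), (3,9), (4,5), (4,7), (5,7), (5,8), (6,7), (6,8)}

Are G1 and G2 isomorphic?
No, not isomorphic

The graphs are NOT isomorphic.

Connected components of G1: 1 component(s) with vertex sets [[0, 1, 2, 3, 4, 5, 6, 7, 8, 9, 10]], sizes [11].
Connected components of G2: 2 component(s) with vertex sets [[10], [0, 1, 2, 3, 4, 5, 6, 7, 8, 9]], sizes [1, 10].
The number of connected components (and the multiset of component sizes) is an isomorphism invariant — an isomorphism maps each component of G1 bijectively onto a component of G2. Since G1 has 1 component(s) and G2 has 2, they cannot be isomorphic.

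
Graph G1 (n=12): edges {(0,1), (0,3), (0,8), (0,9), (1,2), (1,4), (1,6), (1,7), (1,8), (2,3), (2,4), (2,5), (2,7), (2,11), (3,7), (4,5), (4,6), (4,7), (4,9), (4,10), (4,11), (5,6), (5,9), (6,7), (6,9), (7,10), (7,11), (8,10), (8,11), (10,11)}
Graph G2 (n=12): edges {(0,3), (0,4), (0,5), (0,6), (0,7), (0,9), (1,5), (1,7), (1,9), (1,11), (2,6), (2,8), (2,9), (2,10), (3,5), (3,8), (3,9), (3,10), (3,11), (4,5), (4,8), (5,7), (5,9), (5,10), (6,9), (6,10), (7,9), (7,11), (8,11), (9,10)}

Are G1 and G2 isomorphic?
Yes, isomorphic

The graphs are isomorphic.
One valid mapping φ: V(G1) → V(G2): 0→8, 1→3, 2→0, 3→4, 4→9, 5→6, 6→10, 7→5, 8→11, 9→2, 10→1, 11→7

Verify φ preserves adjacency — for each edge of G1, its image is an edge of G2:
  (0,1) → (φ(0),φ(1)) = (3,8) ∈ E(G2) ✓
  (0,3) → (φ(0),φ(3)) = (4,8) ∈ E(G2) ✓
  (0,8) → (φ(0),φ(8)) = (8,11) ∈ E(G2) ✓
  (0,9) → (φ(0),φ(9)) = (2,8) ∈ E(G2) ✓
  (1,2) → (φ(1),φ(2)) = (0,3) ∈ E(G2) ✓
  (1,4) → (φ(1),φ(4)) = (3,9) ∈ E(G2) ✓
  (1,6) → (φ(1),φ(6)) = (3,10) ∈ E(G2) ✓
  (1,7) → (φ(1),φ(7)) = (3,5) ∈ E(G2) ✓
  (1,8) → (φ(1),φ(8)) = (3,11) ∈ E(G2) ✓
  (2,3) → (φ(2),φ(3)) = (0,4) ∈ E(G2) ✓
  (2,4) → (φ(2),φ(4)) = (0,9) ∈ E(G2) ✓
  (2,5) → (φ(2),φ(5)) = (0,6) ∈ E(G2) ✓
  (2,7) → (φ(2),φ(7)) = (0,5) ∈ E(G2) ✓
  (2,11) → (φ(2),φ(11)) = (0,7) ∈ E(G2) ✓
  (3,7) → (φ(3),φ(7)) = (4,5) ∈ E(G2) ✓
  (4,5) → (φ(4),φ(5)) = (6,9) ∈ E(G2) ✓
  (4,6) → (φ(4),φ(6)) = (9,10) ∈ E(G2) ✓
  (4,7) → (φ(4),φ(7)) = (5,9) ∈ E(G2) ✓
  (4,9) → (φ(4),φ(9)) = (2,9) ∈ E(G2) ✓
  (4,10) → (φ(4),φ(10)) = (1,9) ∈ E(G2) ✓
  (4,11) → (φ(4),φ(11)) = (7,9) ∈ E(G2) ✓
  (5,6) → (φ(5),φ(6)) = (6,10) ∈ E(G2) ✓
  (5,9) → (φ(5),φ(9)) = (2,6) ∈ E(G2) ✓
  (6,7) → (φ(6),φ(7)) = (5,10) ∈ E(G2) ✓
  (6,9) → (φ(6),φ(9)) = (2,10) ∈ E(G2) ✓
  (7,10) → (φ(7),φ(10)) = (1,5) ∈ E(G2) ✓
  (7,11) → (φ(7),φ(11)) = (5,7) ∈ E(G2) ✓
  (8,10) → (φ(8),φ(10)) = (1,11) ∈ E(G2) ✓
  (8,11) → (φ(8),φ(11)) = (7,11) ∈ E(G2) ✓
  (10,11) → (φ(10),φ(11)) = (1,7) ∈ E(G2) ✓
All 30 edges of G1 map to edges of G2, and |E(G1)| = |E(G2)| = 30, so φ is a bijection on edges as well as vertices. Hence G1 ≅ G2.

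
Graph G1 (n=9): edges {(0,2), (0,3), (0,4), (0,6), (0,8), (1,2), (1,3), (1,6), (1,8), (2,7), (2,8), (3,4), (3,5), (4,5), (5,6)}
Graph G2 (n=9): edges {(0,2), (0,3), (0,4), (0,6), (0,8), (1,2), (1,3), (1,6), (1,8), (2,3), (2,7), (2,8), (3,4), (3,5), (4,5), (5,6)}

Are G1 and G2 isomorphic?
No, not isomorphic

The graphs are NOT isomorphic.

Counting edges: G1 has 15 edge(s); G2 has 16 edge(s).
Edge count is an isomorphism invariant (a bijection on vertices induces a bijection on edges), so differing edge counts rule out isomorphism.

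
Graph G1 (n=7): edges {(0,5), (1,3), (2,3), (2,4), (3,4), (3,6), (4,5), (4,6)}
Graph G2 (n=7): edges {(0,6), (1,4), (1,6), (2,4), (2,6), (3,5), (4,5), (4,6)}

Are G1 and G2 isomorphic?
Yes, isomorphic

The graphs are isomorphic.
One valid mapping φ: V(G1) → V(G2): 0→3, 1→0, 2→1, 3→6, 4→4, 5→5, 6→2

Verify φ preserves adjacency — for each edge of G1, its image is an edge of G2:
  (0,5) → (φ(0),φ(5)) = (3,5) ∈ E(G2) ✓
  (1,3) → (φ(1),φ(3)) = (0,6) ∈ E(G2) ✓
  (2,3) → (φ(2),φ(3)) = (1,6) ∈ E(G2) ✓
  (2,4) → (φ(2),φ(4)) = (1,4) ∈ E(G2) ✓
  (3,4) → (φ(3),φ(4)) = (4,6) ∈ E(G2) ✓
  (3,6) → (φ(3),φ(6)) = (2,6) ∈ E(G2) ✓
  (4,5) → (φ(4),φ(5)) = (4,5) ∈ E(G2) ✓
  (4,6) → (φ(4),φ(6)) = (2,4) ∈ E(G2) ✓
All 8 edges of G1 map to edges of G2, and |E(G1)| = |E(G2)| = 8, so φ is a bijection on edges as well as vertices. Hence G1 ≅ G2.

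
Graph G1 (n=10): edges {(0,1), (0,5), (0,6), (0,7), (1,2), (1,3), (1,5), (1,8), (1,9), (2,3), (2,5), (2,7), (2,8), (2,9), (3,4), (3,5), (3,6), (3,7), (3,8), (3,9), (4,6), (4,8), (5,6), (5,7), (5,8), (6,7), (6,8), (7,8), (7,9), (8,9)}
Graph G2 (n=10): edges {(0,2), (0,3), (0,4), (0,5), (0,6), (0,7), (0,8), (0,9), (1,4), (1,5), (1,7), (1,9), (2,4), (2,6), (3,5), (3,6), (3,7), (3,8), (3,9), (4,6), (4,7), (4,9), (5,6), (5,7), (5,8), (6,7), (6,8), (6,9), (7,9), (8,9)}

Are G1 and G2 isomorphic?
Yes, isomorphic

The graphs are isomorphic.
One valid mapping φ: V(G1) → V(G2): 0→1, 1→5, 2→3, 3→6, 4→2, 5→7, 6→4, 7→9, 8→0, 9→8

Verify φ preserves adjacency — for each edge of G1, its image is an edge of G2:
  (0,1) → (φ(0),φ(1)) = (1,5) ∈ E(G2) ✓
  (0,5) → (φ(0),φ(5)) = (1,7) ∈ E(G2) ✓
  (0,6) → (φ(0),φ(6)) = (1,4) ∈ E(G2) ✓
  (0,7) → (φ(0),φ(7)) = (1,9) ∈ E(G2) ✓
  (1,2) → (φ(1),φ(2)) = (3,5) ∈ E(G2) ✓
  (1,3) → (φ(1),φ(3)) = (5,6) ∈ E(G2) ✓
  (1,5) → (φ(1),φ(5)) = (5,7) ∈ E(G2) ✓
  (1,8) → (φ(1),φ(8)) = (0,5) ∈ E(G2) ✓
  (1,9) → (φ(1),φ(9)) = (5,8) ∈ E(G2) ✓
  (2,3) → (φ(2),φ(3)) = (3,6) ∈ E(G2) ✓
  (2,5) → (φ(2),φ(5)) = (3,7) ∈ E(G2) ✓
  (2,7) → (φ(2),φ(7)) = (3,9) ∈ E(G2) ✓
  (2,8) → (φ(2),φ(8)) = (0,3) ∈ E(G2) ✓
  (2,9) → (φ(2),φ(9)) = (3,8) ∈ E(G2) ✓
  (3,4) → (φ(3),φ(4)) = (2,6) ∈ E(G2) ✓
  (3,5) → (φ(3),φ(5)) = (6,7) ∈ E(G2) ✓
  (3,6) → (φ(3),φ(6)) = (4,6) ∈ E(G2) ✓
  (3,7) → (φ(3),φ(7)) = (6,9) ∈ E(G2) ✓
  (3,8) → (φ(3),φ(8)) = (0,6) ∈ E(G2) ✓
  (3,9) → (φ(3),φ(9)) = (6,8) ∈ E(G2) ✓
  (4,6) → (φ(4),φ(6)) = (2,4) ∈ E(G2) ✓
  (4,8) → (φ(4),φ(8)) = (0,2) ∈ E(G2) ✓
  (5,6) → (φ(5),φ(6)) = (4,7) ∈ E(G2) ✓
  (5,7) → (φ(5),φ(7)) = (7,9) ∈ E(G2) ✓
  (5,8) → (φ(5),φ(8)) = (0,7) ∈ E(G2) ✓
  (6,7) → (φ(6),φ(7)) = (4,9) ∈ E(G2) ✓
  (6,8) → (φ(6),φ(8)) = (0,4) ∈ E(G2) ✓
  (7,8) → (φ(7),φ(8)) = (0,9) ∈ E(G2) ✓
  (7,9) → (φ(7),φ(9)) = (8,9) ∈ E(G2) ✓
  (8,9) → (φ(8),φ(9)) = (0,8) ∈ E(G2) ✓
All 30 edges of G1 map to edges of G2, and |E(G1)| = |E(G2)| = 30, so φ is a bijection on edges as well as vertices. Hence G1 ≅ G2.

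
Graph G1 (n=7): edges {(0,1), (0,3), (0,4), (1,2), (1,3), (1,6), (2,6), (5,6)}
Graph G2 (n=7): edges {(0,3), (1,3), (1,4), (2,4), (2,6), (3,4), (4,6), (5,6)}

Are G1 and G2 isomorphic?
Yes, isomorphic

The graphs are isomorphic.
One valid mapping φ: V(G1) → V(G2): 0→6, 1→4, 2→1, 3→2, 4→5, 5→0, 6→3

Verify φ preserves adjacency — for each edge of G1, its image is an edge of G2:
  (0,1) → (φ(0),φ(1)) = (4,6) ∈ E(G2) ✓
  (0,3) → (φ(0),φ(3)) = (2,6) ∈ E(G2) ✓
  (0,4) → (φ(0),φ(4)) = (5,6) ∈ E(G2) ✓
  (1,2) → (φ(1),φ(2)) = (1,4) ∈ E(G2) ✓
  (1,3) → (φ(1),φ(3)) = (2,4) ∈ E(G2) ✓
  (1,6) → (φ(1),φ(6)) = (3,4) ∈ E(G2) ✓
  (2,6) → (φ(2),φ(6)) = (1,3) ∈ E(G2) ✓
  (5,6) → (φ(5),φ(6)) = (0,3) ∈ E(G2) ✓
All 8 edges of G1 map to edges of G2, and |E(G1)| = |E(G2)| = 8, so φ is a bijection on edges as well as vertices. Hence G1 ≅ G2.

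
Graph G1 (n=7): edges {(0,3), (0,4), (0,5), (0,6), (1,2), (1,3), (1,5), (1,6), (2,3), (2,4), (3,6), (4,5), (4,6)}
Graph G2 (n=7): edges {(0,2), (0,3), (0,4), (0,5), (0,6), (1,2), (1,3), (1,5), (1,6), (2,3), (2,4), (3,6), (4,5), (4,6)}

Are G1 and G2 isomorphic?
No, not isomorphic

The graphs are NOT isomorphic.

Counting edges: G1 has 13 edge(s); G2 has 14 edge(s).
Edge count is an isomorphism invariant (a bijection on vertices induces a bijection on edges), so differing edge counts rule out isomorphism.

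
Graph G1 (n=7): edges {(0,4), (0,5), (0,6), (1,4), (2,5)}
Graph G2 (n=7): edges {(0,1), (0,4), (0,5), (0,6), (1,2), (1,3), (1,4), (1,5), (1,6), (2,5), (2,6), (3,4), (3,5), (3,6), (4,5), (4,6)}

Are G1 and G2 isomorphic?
No, not isomorphic

The graphs are NOT isomorphic.

Degrees in G1: deg(0)=3, deg(1)=1, deg(2)=1, deg(3)=0, deg(4)=2, deg(5)=2, deg(6)=1.
Sorted degree sequence of G1: [3, 2, 2, 1, 1, 1, 0].
Degrees in G2: deg(0)=4, deg(1)=6, deg(2)=3, deg(3)=4, deg(4)=5, deg(5)=5, deg(6)=5.
Sorted degree sequence of G2: [6, 5, 5, 5, 4, 4, 3].
The (sorted) degree sequence is an isomorphism invariant, so since G1 and G2 have different degree sequences they cannot be isomorphic.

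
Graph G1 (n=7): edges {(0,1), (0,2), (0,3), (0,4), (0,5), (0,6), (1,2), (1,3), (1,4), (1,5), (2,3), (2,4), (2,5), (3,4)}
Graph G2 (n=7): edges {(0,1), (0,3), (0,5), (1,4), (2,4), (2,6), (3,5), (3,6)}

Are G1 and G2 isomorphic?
No, not isomorphic

The graphs are NOT isomorphic.

Counting triangles (3-cliques): G1 has 13, G2 has 1.
Triangle count is an isomorphism invariant, so differing triangle counts rule out isomorphism.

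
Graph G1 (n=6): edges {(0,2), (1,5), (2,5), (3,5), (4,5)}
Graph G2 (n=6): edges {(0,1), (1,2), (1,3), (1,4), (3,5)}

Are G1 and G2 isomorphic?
Yes, isomorphic

The graphs are isomorphic.
One valid mapping φ: V(G1) → V(G2): 0→5, 1→2, 2→3, 3→0, 4→4, 5→1

Verify φ preserves adjacency — for each edge of G1, its image is an edge of G2:
  (0,2) → (φ(0),φ(2)) = (3,5) ∈ E(G2) ✓
  (1,5) → (φ(1),φ(5)) = (1,2) ∈ E(G2) ✓
  (2,5) → (φ(2),φ(5)) = (1,3) ∈ E(G2) ✓
  (3,5) → (φ(3),φ(5)) = (0,1) ∈ E(G2) ✓
  (4,5) → (φ(4),φ(5)) = (1,4) ∈ E(G2) ✓
All 5 edges of G1 map to edges of G2, and |E(G1)| = |E(G2)| = 5, so φ is a bijection on edges as well as vertices. Hence G1 ≅ G2.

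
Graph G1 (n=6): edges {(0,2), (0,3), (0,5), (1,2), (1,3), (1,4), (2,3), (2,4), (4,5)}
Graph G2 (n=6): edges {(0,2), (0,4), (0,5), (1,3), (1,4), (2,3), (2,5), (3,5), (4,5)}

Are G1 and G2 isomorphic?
Yes, isomorphic

The graphs are isomorphic.
One valid mapping φ: V(G1) → V(G2): 0→4, 1→2, 2→5, 3→0, 4→3, 5→1

Verify φ preserves adjacency — for each edge of G1, its image is an edge of G2:
  (0,2) → (φ(0),φ(2)) = (4,5) ∈ E(G2) ✓
  (0,3) → (φ(0),φ(3)) = (0,4) ∈ E(G2) ✓
  (0,5) → (φ(0),φ(5)) = (1,4) ∈ E(G2) ✓
  (1,2) → (φ(1),φ(2)) = (2,5) ∈ E(G2) ✓
  (1,3) → (φ(1),φ(3)) = (0,2) ∈ E(G2) ✓
  (1,4) → (φ(1),φ(4)) = (2,3) ∈ E(G2) ✓
  (2,3) → (φ(2),φ(3)) = (0,5) ∈ E(G2) ✓
  (2,4) → (φ(2),φ(4)) = (3,5) ∈ E(G2) ✓
  (4,5) → (φ(4),φ(5)) = (1,3) ∈ E(G2) ✓
All 9 edges of G1 map to edges of G2, and |E(G1)| = |E(G2)| = 9, so φ is a bijection on edges as well as vertices. Hence G1 ≅ G2.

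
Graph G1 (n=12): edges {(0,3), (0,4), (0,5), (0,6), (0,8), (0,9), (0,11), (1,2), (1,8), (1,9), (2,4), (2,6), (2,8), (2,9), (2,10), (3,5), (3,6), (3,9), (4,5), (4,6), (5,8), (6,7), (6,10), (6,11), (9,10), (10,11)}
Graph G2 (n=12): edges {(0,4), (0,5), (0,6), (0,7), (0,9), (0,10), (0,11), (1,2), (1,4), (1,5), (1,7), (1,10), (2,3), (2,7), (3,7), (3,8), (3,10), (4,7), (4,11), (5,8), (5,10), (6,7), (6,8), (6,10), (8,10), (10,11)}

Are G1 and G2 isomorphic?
Yes, isomorphic

The graphs are isomorphic.
One valid mapping φ: V(G1) → V(G2): 0→10, 1→2, 2→7, 3→5, 4→6, 5→8, 6→0, 7→9, 8→3, 9→1, 10→4, 11→11

Verify φ preserves adjacency — for each edge of G1, its image is an edge of G2:
  (0,3) → (φ(0),φ(3)) = (5,10) ∈ E(G2) ✓
  (0,4) → (φ(0),φ(4)) = (6,10) ∈ E(G2) ✓
  (0,5) → (φ(0),φ(5)) = (8,10) ∈ E(G2) ✓
  (0,6) → (φ(0),φ(6)) = (0,10) ∈ E(G2) ✓
  (0,8) → (φ(0),φ(8)) = (3,10) ∈ E(G2) ✓
  (0,9) → (φ(0),φ(9)) = (1,10) ∈ E(G2) ✓
  (0,11) → (φ(0),φ(11)) = (10,11) ∈ E(G2) ✓
  (1,2) → (φ(1),φ(2)) = (2,7) ∈ E(G2) ✓
  (1,8) → (φ(1),φ(8)) = (2,3) ∈ E(G2) ✓
  (1,9) → (φ(1),φ(9)) = (1,2) ∈ E(G2) ✓
  (2,4) → (φ(2),φ(4)) = (6,7) ∈ E(G2) ✓
  (2,6) → (φ(2),φ(6)) = (0,7) ∈ E(G2) ✓
  (2,8) → (φ(2),φ(8)) = (3,7) ∈ E(G2) ✓
  (2,9) → (φ(2),φ(9)) = (1,7) ∈ E(G2) ✓
  (2,10) → (φ(2),φ(10)) = (4,7) ∈ E(G2) ✓
  (3,5) → (φ(3),φ(5)) = (5,8) ∈ E(G2) ✓
  (3,6) → (φ(3),φ(6)) = (0,5) ∈ E(G2) ✓
  (3,9) → (φ(3),φ(9)) = (1,5) ∈ E(G2) ✓
  (4,5) → (φ(4),φ(5)) = (6,8) ∈ E(G2) ✓
  (4,6) → (φ(4),φ(6)) = (0,6) ∈ E(G2) ✓
  (5,8) → (φ(5),φ(8)) = (3,8) ∈ E(G2) ✓
  (6,7) → (φ(6),φ(7)) = (0,9) ∈ E(G2) ✓
  (6,10) → (φ(6),φ(10)) = (0,4) ∈ E(G2) ✓
  (6,11) → (φ(6),φ(11)) = (0,11) ∈ E(G2) ✓
  (9,10) → (φ(9),φ(10)) = (1,4) ∈ E(G2) ✓
  (10,11) → (φ(10),φ(11)) = (4,11) ∈ E(G2) ✓
All 26 edges of G1 map to edges of G2, and |E(G1)| = |E(G2)| = 26, so φ is a bijection on edges as well as vertices. Hence G1 ≅ G2.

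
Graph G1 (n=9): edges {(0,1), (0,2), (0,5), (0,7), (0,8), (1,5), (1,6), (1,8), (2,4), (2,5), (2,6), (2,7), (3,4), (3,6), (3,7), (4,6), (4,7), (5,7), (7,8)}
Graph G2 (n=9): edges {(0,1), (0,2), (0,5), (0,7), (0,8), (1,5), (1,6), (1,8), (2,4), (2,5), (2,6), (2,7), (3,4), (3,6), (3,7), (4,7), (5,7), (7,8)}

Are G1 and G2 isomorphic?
No, not isomorphic

The graphs are NOT isomorphic.

Counting edges: G1 has 19 edge(s); G2 has 18 edge(s).
Edge count is an isomorphism invariant (a bijection on vertices induces a bijection on edges), so differing edge counts rule out isomorphism.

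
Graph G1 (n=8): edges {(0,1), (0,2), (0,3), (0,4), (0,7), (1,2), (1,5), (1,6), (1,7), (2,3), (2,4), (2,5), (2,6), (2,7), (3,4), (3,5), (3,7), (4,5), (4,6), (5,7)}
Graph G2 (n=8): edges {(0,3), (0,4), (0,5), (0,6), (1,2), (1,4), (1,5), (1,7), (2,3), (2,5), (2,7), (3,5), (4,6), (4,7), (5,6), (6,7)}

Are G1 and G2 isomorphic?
No, not isomorphic

The graphs are NOT isomorphic.

Counting triangles (3-cliques): G1 has 19, G2 has 8.
Triangle count is an isomorphism invariant, so differing triangle counts rule out isomorphism.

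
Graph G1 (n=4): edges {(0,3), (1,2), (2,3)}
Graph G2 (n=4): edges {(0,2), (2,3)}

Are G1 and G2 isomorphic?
No, not isomorphic

The graphs are NOT isomorphic.

Connected components of G1: 1 component(s) with vertex sets [[0, 1, 2, 3]], sizes [4].
Connected components of G2: 2 component(s) with vertex sets [[1], [0, 2, 3]], sizes [1, 3].
The number of connected components (and the multiset of component sizes) is an isomorphism invariant — an isomorphism maps each component of G1 bijectively onto a component of G2. Since G1 has 1 component(s) and G2 has 2, they cannot be isomorphic.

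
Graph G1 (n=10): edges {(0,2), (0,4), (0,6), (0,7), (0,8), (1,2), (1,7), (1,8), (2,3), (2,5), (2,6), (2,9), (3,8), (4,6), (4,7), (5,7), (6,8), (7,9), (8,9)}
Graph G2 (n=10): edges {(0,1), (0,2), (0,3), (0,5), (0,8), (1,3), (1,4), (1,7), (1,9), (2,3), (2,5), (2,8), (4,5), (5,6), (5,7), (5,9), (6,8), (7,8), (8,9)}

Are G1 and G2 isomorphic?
Yes, isomorphic

The graphs are isomorphic.
One valid mapping φ: V(G1) → V(G2): 0→0, 1→7, 2→5, 3→6, 4→3, 5→4, 6→2, 7→1, 8→8, 9→9

Verify φ preserves adjacency — for each edge of G1, its image is an edge of G2:
  (0,2) → (φ(0),φ(2)) = (0,5) ∈ E(G2) ✓
  (0,4) → (φ(0),φ(4)) = (0,3) ∈ E(G2) ✓
  (0,6) → (φ(0),φ(6)) = (0,2) ∈ E(G2) ✓
  (0,7) → (φ(0),φ(7)) = (0,1) ∈ E(G2) ✓
  (0,8) → (φ(0),φ(8)) = (0,8) ∈ E(G2) ✓
  (1,2) → (φ(1),φ(2)) = (5,7) ∈ E(G2) ✓
  (1,7) → (φ(1),φ(7)) = (1,7) ∈ E(G2) ✓
  (1,8) → (φ(1),φ(8)) = (7,8) ∈ E(G2) ✓
  (2,3) → (φ(2),φ(3)) = (5,6) ∈ E(G2) ✓
  (2,5) → (φ(2),φ(5)) = (4,5) ∈ E(G2) ✓
  (2,6) → (φ(2),φ(6)) = (2,5) ∈ E(G2) ✓
  (2,9) → (φ(2),φ(9)) = (5,9) ∈ E(G2) ✓
  (3,8) → (φ(3),φ(8)) = (6,8) ∈ E(G2) ✓
  (4,6) → (φ(4),φ(6)) = (2,3) ∈ E(G2) ✓
  (4,7) → (φ(4),φ(7)) = (1,3) ∈ E(G2) ✓
  (5,7) → (φ(5),φ(7)) = (1,4) ∈ E(G2) ✓
  (6,8) → (φ(6),φ(8)) = (2,8) ∈ E(G2) ✓
  (7,9) → (φ(7),φ(9)) = (1,9) ∈ E(G2) ✓
  (8,9) → (φ(8),φ(9)) = (8,9) ∈ E(G2) ✓
All 19 edges of G1 map to edges of G2, and |E(G1)| = |E(G2)| = 19, so φ is a bijection on edges as well as vertices. Hence G1 ≅ G2.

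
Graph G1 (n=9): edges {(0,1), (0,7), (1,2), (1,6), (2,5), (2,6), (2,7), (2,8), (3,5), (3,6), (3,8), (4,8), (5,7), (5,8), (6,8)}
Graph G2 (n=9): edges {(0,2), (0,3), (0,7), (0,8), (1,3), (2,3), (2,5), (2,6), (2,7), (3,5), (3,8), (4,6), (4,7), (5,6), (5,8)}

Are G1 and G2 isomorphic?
Yes, isomorphic

The graphs are isomorphic.
One valid mapping φ: V(G1) → V(G2): 0→4, 1→7, 2→2, 3→8, 4→1, 5→5, 6→0, 7→6, 8→3

Verify φ preserves adjacency — for each edge of G1, its image is an edge of G2:
  (0,1) → (φ(0),φ(1)) = (4,7) ∈ E(G2) ✓
  (0,7) → (φ(0),φ(7)) = (4,6) ∈ E(G2) ✓
  (1,2) → (φ(1),φ(2)) = (2,7) ∈ E(G2) ✓
  (1,6) → (φ(1),φ(6)) = (0,7) ∈ E(G2) ✓
  (2,5) → (φ(2),φ(5)) = (2,5) ∈ E(G2) ✓
  (2,6) → (φ(2),φ(6)) = (0,2) ∈ E(G2) ✓
  (2,7) → (φ(2),φ(7)) = (2,6) ∈ E(G2) ✓
  (2,8) → (φ(2),φ(8)) = (2,3) ∈ E(G2) ✓
  (3,5) → (φ(3),φ(5)) = (5,8) ∈ E(G2) ✓
  (3,6) → (φ(3),φ(6)) = (0,8) ∈ E(G2) ✓
  (3,8) → (φ(3),φ(8)) = (3,8) ∈ E(G2) ✓
  (4,8) → (φ(4),φ(8)) = (1,3) ∈ E(G2) ✓
  (5,7) → (φ(5),φ(7)) = (5,6) ∈ E(G2) ✓
  (5,8) → (φ(5),φ(8)) = (3,5) ∈ E(G2) ✓
  (6,8) → (φ(6),φ(8)) = (0,3) ∈ E(G2) ✓
All 15 edges of G1 map to edges of G2, and |E(G1)| = |E(G2)| = 15, so φ is a bijection on edges as well as vertices. Hence G1 ≅ G2.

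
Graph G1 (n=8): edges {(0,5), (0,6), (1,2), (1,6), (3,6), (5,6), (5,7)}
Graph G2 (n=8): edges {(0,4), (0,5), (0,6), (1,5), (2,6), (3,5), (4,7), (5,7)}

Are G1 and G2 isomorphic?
No, not isomorphic

The graphs are NOT isomorphic.

Connected components of G1: 2 component(s) with vertex sets [[4], [0, 1, 2, 3, 5, 6, 7]], sizes [1, 7].
Connected components of G2: 1 component(s) with vertex sets [[0, 1, 2, 3, 4, 5, 6, 7]], sizes [8].
The number of connected components (and the multiset of component sizes) is an isomorphism invariant — an isomorphism maps each component of G1 bijectively onto a component of G2. Since G1 has 2 component(s) and G2 has 1, they cannot be isomorphic.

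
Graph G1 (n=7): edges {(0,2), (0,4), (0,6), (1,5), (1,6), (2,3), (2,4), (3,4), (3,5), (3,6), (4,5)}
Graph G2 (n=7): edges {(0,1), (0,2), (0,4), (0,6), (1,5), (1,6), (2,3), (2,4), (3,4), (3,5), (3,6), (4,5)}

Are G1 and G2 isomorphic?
No, not isomorphic

The graphs are NOT isomorphic.

Counting edges: G1 has 11 edge(s); G2 has 12 edge(s).
Edge count is an isomorphism invariant (a bijection on vertices induces a bijection on edges), so differing edge counts rule out isomorphism.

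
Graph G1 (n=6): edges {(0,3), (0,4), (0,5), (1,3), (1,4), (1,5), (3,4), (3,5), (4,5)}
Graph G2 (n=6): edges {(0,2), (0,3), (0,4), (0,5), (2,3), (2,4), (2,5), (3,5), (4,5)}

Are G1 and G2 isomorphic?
Yes, isomorphic

The graphs are isomorphic.
One valid mapping φ: V(G1) → V(G2): 0→3, 1→4, 2→1, 3→2, 4→5, 5→0

Verify φ preserves adjacency — for each edge of G1, its image is an edge of G2:
  (0,3) → (φ(0),φ(3)) = (2,3) ∈ E(G2) ✓
  (0,4) → (φ(0),φ(4)) = (3,5) ∈ E(G2) ✓
  (0,5) → (φ(0),φ(5)) = (0,3) ∈ E(G2) ✓
  (1,3) → (φ(1),φ(3)) = (2,4) ∈ E(G2) ✓
  (1,4) → (φ(1),φ(4)) = (4,5) ∈ E(G2) ✓
  (1,5) → (φ(1),φ(5)) = (0,4) ∈ E(G2) ✓
  (3,4) → (φ(3),φ(4)) = (2,5) ∈ E(G2) ✓
  (3,5) → (φ(3),φ(5)) = (0,2) ∈ E(G2) ✓
  (4,5) → (φ(4),φ(5)) = (0,5) ∈ E(G2) ✓
All 9 edges of G1 map to edges of G2, and |E(G1)| = |E(G2)| = 9, so φ is a bijection on edges as well as vertices. Hence G1 ≅ G2.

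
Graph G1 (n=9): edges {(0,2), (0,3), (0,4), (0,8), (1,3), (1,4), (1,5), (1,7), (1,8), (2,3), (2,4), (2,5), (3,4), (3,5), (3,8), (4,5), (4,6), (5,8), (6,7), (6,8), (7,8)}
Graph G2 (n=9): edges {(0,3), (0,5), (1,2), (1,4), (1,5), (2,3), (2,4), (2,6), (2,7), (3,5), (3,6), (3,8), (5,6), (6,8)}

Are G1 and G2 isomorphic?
No, not isomorphic

The graphs are NOT isomorphic.

Counting triangles (3-cliques): G1 has 16, G2 has 5.
Triangle count is an isomorphism invariant, so differing triangle counts rule out isomorphism.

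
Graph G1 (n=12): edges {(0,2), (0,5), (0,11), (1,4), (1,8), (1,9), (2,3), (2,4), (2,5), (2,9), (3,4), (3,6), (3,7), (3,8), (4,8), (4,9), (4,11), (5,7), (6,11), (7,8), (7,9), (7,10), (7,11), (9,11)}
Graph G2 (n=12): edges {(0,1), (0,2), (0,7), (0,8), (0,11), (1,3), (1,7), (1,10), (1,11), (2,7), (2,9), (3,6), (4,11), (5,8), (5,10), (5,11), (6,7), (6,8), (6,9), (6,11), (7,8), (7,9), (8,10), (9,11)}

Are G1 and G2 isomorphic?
Yes, isomorphic

The graphs are isomorphic.
One valid mapping φ: V(G1) → V(G2): 0→10, 1→2, 2→8, 3→6, 4→7, 5→5, 6→3, 7→11, 8→9, 9→0, 10→4, 11→1

Verify φ preserves adjacency — for each edge of G1, its image is an edge of G2:
  (0,2) → (φ(0),φ(2)) = (8,10) ∈ E(G2) ✓
  (0,5) → (φ(0),φ(5)) = (5,10) ∈ E(G2) ✓
  (0,11) → (φ(0),φ(11)) = (1,10) ∈ E(G2) ✓
  (1,4) → (φ(1),φ(4)) = (2,7) ∈ E(G2) ✓
  (1,8) → (φ(1),φ(8)) = (2,9) ∈ E(G2) ✓
  (1,9) → (φ(1),φ(9)) = (0,2) ∈ E(G2) ✓
  (2,3) → (φ(2),φ(3)) = (6,8) ∈ E(G2) ✓
  (2,4) → (φ(2),φ(4)) = (7,8) ∈ E(G2) ✓
  (2,5) → (φ(2),φ(5)) = (5,8) ∈ E(G2) ✓
  (2,9) → (φ(2),φ(9)) = (0,8) ∈ E(G2) ✓
  (3,4) → (φ(3),φ(4)) = (6,7) ∈ E(G2) ✓
  (3,6) → (φ(3),φ(6)) = (3,6) ∈ E(G2) ✓
  (3,7) → (φ(3),φ(7)) = (6,11) ∈ E(G2) ✓
  (3,8) → (φ(3),φ(8)) = (6,9) ∈ E(G2) ✓
  (4,8) → (φ(4),φ(8)) = (7,9) ∈ E(G2) ✓
  (4,9) → (φ(4),φ(9)) = (0,7) ∈ E(G2) ✓
  (4,11) → (φ(4),φ(11)) = (1,7) ∈ E(G2) ✓
  (5,7) → (φ(5),φ(7)) = (5,11) ∈ E(G2) ✓
  (6,11) → (φ(6),φ(11)) = (1,3) ∈ E(G2) ✓
  (7,8) → (φ(7),φ(8)) = (9,11) ∈ E(G2) ✓
  (7,9) → (φ(7),φ(9)) = (0,11) ∈ E(G2) ✓
  (7,10) → (φ(7),φ(10)) = (4,11) ∈ E(G2) ✓
  (7,11) → (φ(7),φ(11)) = (1,11) ∈ E(G2) ✓
  (9,11) → (φ(9),φ(11)) = (0,1) ∈ E(G2) ✓
All 24 edges of G1 map to edges of G2, and |E(G1)| = |E(G2)| = 24, so φ is a bijection on edges as well as vertices. Hence G1 ≅ G2.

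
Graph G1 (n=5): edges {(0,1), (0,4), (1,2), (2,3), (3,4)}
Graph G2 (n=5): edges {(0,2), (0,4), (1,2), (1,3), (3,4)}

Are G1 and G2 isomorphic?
Yes, isomorphic

The graphs are isomorphic.
One valid mapping φ: V(G1) → V(G2): 0→2, 1→0, 2→4, 3→3, 4→1

Verify φ preserves adjacency — for each edge of G1, its image is an edge of G2:
  (0,1) → (φ(0),φ(1)) = (0,2) ∈ E(G2) ✓
  (0,4) → (φ(0),φ(4)) = (1,2) ∈ E(G2) ✓
  (1,2) → (φ(1),φ(2)) = (0,4) ∈ E(G2) ✓
  (2,3) → (φ(2),φ(3)) = (3,4) ∈ E(G2) ✓
  (3,4) → (φ(3),φ(4)) = (1,3) ∈ E(G2) ✓
All 5 edges of G1 map to edges of G2, and |E(G1)| = |E(G2)| = 5, so φ is a bijection on edges as well as vertices. Hence G1 ≅ G2.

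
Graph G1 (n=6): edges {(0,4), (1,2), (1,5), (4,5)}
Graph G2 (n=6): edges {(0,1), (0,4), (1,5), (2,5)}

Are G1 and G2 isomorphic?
Yes, isomorphic

The graphs are isomorphic.
One valid mapping φ: V(G1) → V(G2): 0→2, 1→0, 2→4, 3→3, 4→5, 5→1

Verify φ preserves adjacency — for each edge of G1, its image is an edge of G2:
  (0,4) → (φ(0),φ(4)) = (2,5) ∈ E(G2) ✓
  (1,2) → (φ(1),φ(2)) = (0,4) ∈ E(G2) ✓
  (1,5) → (φ(1),φ(5)) = (0,1) ∈ E(G2) ✓
  (4,5) → (φ(4),φ(5)) = (1,5) ∈ E(G2) ✓
All 4 edges of G1 map to edges of G2, and |E(G1)| = |E(G2)| = 4, so φ is a bijection on edges as well as vertices. Hence G1 ≅ G2.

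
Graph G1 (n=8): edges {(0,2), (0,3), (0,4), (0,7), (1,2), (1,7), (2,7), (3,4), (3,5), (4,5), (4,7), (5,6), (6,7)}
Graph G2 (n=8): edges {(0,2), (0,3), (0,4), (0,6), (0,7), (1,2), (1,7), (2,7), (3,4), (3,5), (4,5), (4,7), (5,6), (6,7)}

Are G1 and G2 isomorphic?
No, not isomorphic

The graphs are NOT isomorphic.

Counting edges: G1 has 13 edge(s); G2 has 14 edge(s).
Edge count is an isomorphism invariant (a bijection on vertices induces a bijection on edges), so differing edge counts rule out isomorphism.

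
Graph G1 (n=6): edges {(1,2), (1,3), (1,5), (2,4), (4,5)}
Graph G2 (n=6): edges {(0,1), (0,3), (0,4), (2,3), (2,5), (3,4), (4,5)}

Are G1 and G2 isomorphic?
No, not isomorphic

The graphs are NOT isomorphic.

Counting triangles (3-cliques): G1 has 0, G2 has 1.
Triangle count is an isomorphism invariant, so differing triangle counts rule out isomorphism.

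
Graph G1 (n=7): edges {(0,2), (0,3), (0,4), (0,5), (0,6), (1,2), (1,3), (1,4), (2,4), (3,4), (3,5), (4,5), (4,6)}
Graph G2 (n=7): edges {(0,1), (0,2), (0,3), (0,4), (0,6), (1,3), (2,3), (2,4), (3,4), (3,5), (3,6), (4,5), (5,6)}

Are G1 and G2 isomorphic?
Yes, isomorphic

The graphs are isomorphic.
One valid mapping φ: V(G1) → V(G2): 0→0, 1→5, 2→6, 3→4, 4→3, 5→2, 6→1

Verify φ preserves adjacency — for each edge of G1, its image is an edge of G2:
  (0,2) → (φ(0),φ(2)) = (0,6) ∈ E(G2) ✓
  (0,3) → (φ(0),φ(3)) = (0,4) ∈ E(G2) ✓
  (0,4) → (φ(0),φ(4)) = (0,3) ∈ E(G2) ✓
  (0,5) → (φ(0),φ(5)) = (0,2) ∈ E(G2) ✓
  (0,6) → (φ(0),φ(6)) = (0,1) ∈ E(G2) ✓
  (1,2) → (φ(1),φ(2)) = (5,6) ∈ E(G2) ✓
  (1,3) → (φ(1),φ(3)) = (4,5) ∈ E(G2) ✓
  (1,4) → (φ(1),φ(4)) = (3,5) ∈ E(G2) ✓
  (2,4) → (φ(2),φ(4)) = (3,6) ∈ E(G2) ✓
  (3,4) → (φ(3),φ(4)) = (3,4) ∈ E(G2) ✓
  (3,5) → (φ(3),φ(5)) = (2,4) ∈ E(G2) ✓
  (4,5) → (φ(4),φ(5)) = (2,3) ∈ E(G2) ✓
  (4,6) → (φ(4),φ(6)) = (1,3) ∈ E(G2) ✓
All 13 edges of G1 map to edges of G2, and |E(G1)| = |E(G2)| = 13, so φ is a bijection on edges as well as vertices. Hence G1 ≅ G2.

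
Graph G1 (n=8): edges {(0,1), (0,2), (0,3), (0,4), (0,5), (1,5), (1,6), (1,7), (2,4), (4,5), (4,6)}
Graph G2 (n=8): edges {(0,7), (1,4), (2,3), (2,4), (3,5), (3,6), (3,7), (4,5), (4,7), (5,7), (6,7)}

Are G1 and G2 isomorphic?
Yes, isomorphic

The graphs are isomorphic.
One valid mapping φ: V(G1) → V(G2): 0→7, 1→4, 2→6, 3→0, 4→3, 5→5, 6→2, 7→1

Verify φ preserves adjacency — for each edge of G1, its image is an edge of G2:
  (0,1) → (φ(0),φ(1)) = (4,7) ∈ E(G2) ✓
  (0,2) → (φ(0),φ(2)) = (6,7) ∈ E(G2) ✓
  (0,3) → (φ(0),φ(3)) = (0,7) ∈ E(G2) ✓
  (0,4) → (φ(0),φ(4)) = (3,7) ∈ E(G2) ✓
  (0,5) → (φ(0),φ(5)) = (5,7) ∈ E(G2) ✓
  (1,5) → (φ(1),φ(5)) = (4,5) ∈ E(G2) ✓
  (1,6) → (φ(1),φ(6)) = (2,4) ∈ E(G2) ✓
  (1,7) → (φ(1),φ(7)) = (1,4) ∈ E(G2) ✓
  (2,4) → (φ(2),φ(4)) = (3,6) ∈ E(G2) ✓
  (4,5) → (φ(4),φ(5)) = (3,5) ∈ E(G2) ✓
  (4,6) → (φ(4),φ(6)) = (2,3) ∈ E(G2) ✓
All 11 edges of G1 map to edges of G2, and |E(G1)| = |E(G2)| = 11, so φ is a bijection on edges as well as vertices. Hence G1 ≅ G2.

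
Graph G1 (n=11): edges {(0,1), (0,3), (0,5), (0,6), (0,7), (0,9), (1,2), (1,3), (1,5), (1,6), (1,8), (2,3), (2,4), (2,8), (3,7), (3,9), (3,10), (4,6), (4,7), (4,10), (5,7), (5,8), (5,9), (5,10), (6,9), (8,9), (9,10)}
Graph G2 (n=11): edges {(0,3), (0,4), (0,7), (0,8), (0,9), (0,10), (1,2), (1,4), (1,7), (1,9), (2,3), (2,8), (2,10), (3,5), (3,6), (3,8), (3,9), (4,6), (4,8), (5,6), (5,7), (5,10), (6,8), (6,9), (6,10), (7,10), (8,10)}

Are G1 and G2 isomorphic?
Yes, isomorphic

The graphs are isomorphic.
One valid mapping φ: V(G1) → V(G2): 0→8, 1→10, 2→7, 3→0, 4→1, 5→6, 6→2, 7→4, 8→5, 9→3, 10→9

Verify φ preserves adjacency — for each edge of G1, its image is an edge of G2:
  (0,1) → (φ(0),φ(1)) = (8,10) ∈ E(G2) ✓
  (0,3) → (φ(0),φ(3)) = (0,8) ∈ E(G2) ✓
  (0,5) → (φ(0),φ(5)) = (6,8) ∈ E(G2) ✓
  (0,6) → (φ(0),φ(6)) = (2,8) ∈ E(G2) ✓
  (0,7) → (φ(0),φ(7)) = (4,8) ∈ E(G2) ✓
  (0,9) → (φ(0),φ(9)) = (3,8) ∈ E(G2) ✓
  (1,2) → (φ(1),φ(2)) = (7,10) ∈ E(G2) ✓
  (1,3) → (φ(1),φ(3)) = (0,10) ∈ E(G2) ✓
  (1,5) → (φ(1),φ(5)) = (6,10) ∈ E(G2) ✓
  (1,6) → (φ(1),φ(6)) = (2,10) ∈ E(G2) ✓
  (1,8) → (φ(1),φ(8)) = (5,10) ∈ E(G2) ✓
  (2,3) → (φ(2),φ(3)) = (0,7) ∈ E(G2) ✓
  (2,4) → (φ(2),φ(4)) = (1,7) ∈ E(G2) ✓
  (2,8) → (φ(2),φ(8)) = (5,7) ∈ E(G2) ✓
  (3,7) → (φ(3),φ(7)) = (0,4) ∈ E(G2) ✓
  (3,9) → (φ(3),φ(9)) = (0,3) ∈ E(G2) ✓
  (3,10) → (φ(3),φ(10)) = (0,9) ∈ E(G2) ✓
  (4,6) → (φ(4),φ(6)) = (1,2) ∈ E(G2) ✓
  (4,7) → (φ(4),φ(7)) = (1,4) ∈ E(G2) ✓
  (4,10) → (φ(4),φ(10)) = (1,9) ∈ E(G2) ✓
  (5,7) → (φ(5),φ(7)) = (4,6) ∈ E(G2) ✓
  (5,8) → (φ(5),φ(8)) = (5,6) ∈ E(G2) ✓
  (5,9) → (φ(5),φ(9)) = (3,6) ∈ E(G2) ✓
  (5,10) → (φ(5),φ(10)) = (6,9) ∈ E(G2) ✓
  (6,9) → (φ(6),φ(9)) = (2,3) ∈ E(G2) ✓
  (8,9) → (φ(8),φ(9)) = (3,5) ∈ E(G2) ✓
  (9,10) → (φ(9),φ(10)) = (3,9) ∈ E(G2) ✓
All 27 edges of G1 map to edges of G2, and |E(G1)| = |E(G2)| = 27, so φ is a bijection on edges as well as vertices. Hence G1 ≅ G2.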